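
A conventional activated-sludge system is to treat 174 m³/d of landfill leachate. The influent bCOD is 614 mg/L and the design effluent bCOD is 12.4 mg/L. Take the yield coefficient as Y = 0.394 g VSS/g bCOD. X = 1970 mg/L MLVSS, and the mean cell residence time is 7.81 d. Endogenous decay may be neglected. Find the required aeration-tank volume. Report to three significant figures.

V ≈ 164 m³

V·X = Y·Q·ΔS·θ_c gives V = 0.394 × 174 × (614 − 12.4) × 7.81 / 1970 = 163.5 m³.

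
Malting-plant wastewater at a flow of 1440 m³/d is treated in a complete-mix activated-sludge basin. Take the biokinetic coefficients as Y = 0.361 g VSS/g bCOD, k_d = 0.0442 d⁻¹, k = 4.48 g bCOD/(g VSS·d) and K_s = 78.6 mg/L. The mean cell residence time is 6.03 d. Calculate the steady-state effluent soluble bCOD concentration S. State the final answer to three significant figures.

S ≈ 11.7 mg/L

From the Monod/SRT balance for a CMAS, S = K_s·(1+k_d θ_c)/[θ_c·(Y k − k_d) − 1] = 78.6 × (1 + 0.0442 × 6.03) / [6.03 × (0.361 × 4.48 − 0.0442) − 1] = 99.55 / 8.486 = 11.73 mg/L.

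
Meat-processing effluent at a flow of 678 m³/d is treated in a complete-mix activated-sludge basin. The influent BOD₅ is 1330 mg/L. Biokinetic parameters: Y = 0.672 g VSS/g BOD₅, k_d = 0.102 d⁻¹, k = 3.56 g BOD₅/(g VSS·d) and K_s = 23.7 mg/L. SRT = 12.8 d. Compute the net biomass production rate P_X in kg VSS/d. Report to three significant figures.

P_X ≈ 262 kg VSS/d

For a completely mixed reactor with recycle the Lawrence–McCarty relation gives S = K_s·(1 + k_d·θ_c) / [θ_c·(Y·k − k_d) − 1] = 23.7 × (1 + 0.102 × 12.8) / [12.8 × (0.672 × 3.56 − 0.102) − 1] = 54.64 / 28.32 = 1.930 mg/L.
Correct the yield for decay: Y_obs = Y/(1 + k_d θ_c) = 0.672 / (1 + 0.102 × 12.8) = 0.672 / 2.306 = 0.2915.
Mass of BOD₅ removed per day: Q(S₀ − S) = 678 × 1328 g/m³ = 900.4 kg/d.
Biomass produced: P_X = Y_obs·Q·ΔS = 0.2915 × 900.4 ≈ 262.4 kg VSS/d.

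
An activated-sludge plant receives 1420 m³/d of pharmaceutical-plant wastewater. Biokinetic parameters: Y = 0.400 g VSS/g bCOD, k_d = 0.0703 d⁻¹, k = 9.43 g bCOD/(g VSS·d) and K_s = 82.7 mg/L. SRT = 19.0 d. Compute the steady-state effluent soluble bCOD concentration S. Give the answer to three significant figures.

Effluent substrate depends only on kinetics and SRT: S = K_s(1 + k_d θ_c) / [θ_c(Yk − k_d) − 1] = 82.7 × (1 + 0.0703 × 19.0) / [19.0 × (0.400 × 9.43 − 0.0703) − 1] = 193.2 / 69.33 = 2.786 mg/L.

S ≈ 2.79 mg/L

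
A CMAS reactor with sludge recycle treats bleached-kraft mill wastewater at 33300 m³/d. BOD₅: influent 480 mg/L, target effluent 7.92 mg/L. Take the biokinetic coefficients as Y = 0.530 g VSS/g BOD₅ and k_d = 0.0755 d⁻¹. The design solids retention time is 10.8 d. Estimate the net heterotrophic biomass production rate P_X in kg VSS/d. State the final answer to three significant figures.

P_X ≈ 4590 kg VSS/d

The observed yield is Y_obs = Y/(1 + k_d·θ_c) = 0.530 / (1 + 0.0755 × 10.8) = 0.530 / 1.815 = 0.2919 g VSS per g BOD₅ removed.
Mass of BOD₅ removed per day: Q(S₀ − S) = 33300 × 472.1 g/m³ = 15720 kg/d.
P_X = Y_obs · Q(S₀ − S) = 0.2919 × 15720 = 4589 kg VSS/d.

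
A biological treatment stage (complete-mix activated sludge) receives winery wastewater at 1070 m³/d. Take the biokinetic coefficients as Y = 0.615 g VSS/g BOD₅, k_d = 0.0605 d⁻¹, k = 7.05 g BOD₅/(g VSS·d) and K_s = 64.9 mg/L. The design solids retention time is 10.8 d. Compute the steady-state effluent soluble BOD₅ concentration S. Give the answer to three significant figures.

Effluent substrate depends only on kinetics and SRT: S = K_s(1 + k_d θ_c) / [θ_c(Yk − k_d) − 1] = 64.9 × (1 + 0.0605 × 10.8) / [10.8 × (0.615 × 7.05 − 0.0605) − 1] = 107.3 / 45.17 = 2.375 mg/L.

S ≈ 2.38 mg/L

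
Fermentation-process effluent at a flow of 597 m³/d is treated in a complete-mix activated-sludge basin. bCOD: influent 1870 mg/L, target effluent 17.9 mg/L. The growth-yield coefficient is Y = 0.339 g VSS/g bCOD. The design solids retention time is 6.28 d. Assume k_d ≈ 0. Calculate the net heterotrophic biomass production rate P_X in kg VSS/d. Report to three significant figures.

With endogenous decay neglected, the observed yield equals the true yield: Y_obs = Y = 0.339 g VSS/g bCOD.
Mass of bCOD removed per day: Q(S₀ − S) = 597 × 1852 g/m³ = 1106 kg/d.
Biomass produced: P_X = Y_obs·Q·ΔS = 0.3390 × 1106 ≈ 374.8 kg VSS/d.

P_X ≈ 375 kg VSS/d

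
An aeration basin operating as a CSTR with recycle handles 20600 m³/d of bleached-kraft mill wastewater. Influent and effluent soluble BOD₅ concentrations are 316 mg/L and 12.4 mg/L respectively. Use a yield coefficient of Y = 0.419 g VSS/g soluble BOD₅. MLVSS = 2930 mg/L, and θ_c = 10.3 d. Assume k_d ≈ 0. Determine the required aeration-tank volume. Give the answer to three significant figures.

With k_d = 0 the design equation reduces to V = Y Q (S₀−S) θ_c / X = 0.419 × 20600 × (316 − 12.4) × 10.3 / 2930 = 9212 m³.

V ≈ 9210 m³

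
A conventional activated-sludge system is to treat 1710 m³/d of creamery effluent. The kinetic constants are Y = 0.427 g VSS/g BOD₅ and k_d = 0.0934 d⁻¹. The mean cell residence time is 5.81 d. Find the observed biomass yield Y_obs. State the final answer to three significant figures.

Y_obs = Y / (1 + k_d θ_c) = 0.427 / (1 + 0.0934 × 5.81) = 0.427 / 1.543 = 0.2768.

Y_obs ≈ 0.277 g VSS/g BOD₅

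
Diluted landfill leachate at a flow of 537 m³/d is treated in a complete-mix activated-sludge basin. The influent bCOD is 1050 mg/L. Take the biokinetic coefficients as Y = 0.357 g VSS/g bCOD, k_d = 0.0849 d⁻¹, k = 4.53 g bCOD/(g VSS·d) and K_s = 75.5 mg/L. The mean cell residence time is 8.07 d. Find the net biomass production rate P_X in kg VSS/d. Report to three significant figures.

From the Monod/SRT balance for a CMAS, S = K_s·(1+k_d θ_c)/[θ_c·(Y k − k_d) − 1] = 75.5 × (1 + 0.0849 × 8.07) / [8.07 × (0.357 × 4.53 − 0.0849) − 1] = 127.2 / 11.37 = 11.19 mg/L.
Correct the yield for decay: Y_obs = Y/(1 + k_d θ_c) = 0.357 / (1 + 0.0849 × 8.07) = 0.357 / 1.685 = 0.2119.
ΔS = 1050 − 11.2 = 1039 mg/L, so the substrate removal rate is 537 × 1039/1000 = 557.8 kg bCOD/d.
So the net sludge growth is P_X = 0.2119 × 557.8 = 118.2 kg VSS/d.

P_X ≈ 118 kg VSS/d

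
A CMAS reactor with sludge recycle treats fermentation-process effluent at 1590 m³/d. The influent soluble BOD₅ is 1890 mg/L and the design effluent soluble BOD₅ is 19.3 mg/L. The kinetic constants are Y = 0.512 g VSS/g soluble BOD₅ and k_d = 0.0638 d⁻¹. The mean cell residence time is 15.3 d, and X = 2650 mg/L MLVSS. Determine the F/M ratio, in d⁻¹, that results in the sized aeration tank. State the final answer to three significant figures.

From the SRT design equation V = Y Q (S₀−S) θ_c / [X (1 + k_d θ_c)] = 0.512 × 1590 × (1890 − 19.3) × 15.3 / [2650 × (1 + 0.0638 × 15.3)] = 2.33×10^7 / 5237 = 4449 m³.
F/M = applied load / biomass = Q·S₀/(V·X) = 1590 × 1890 / (4449 × 2650) = 0.2549 d⁻¹.

F/M ≈ 0.255 d⁻¹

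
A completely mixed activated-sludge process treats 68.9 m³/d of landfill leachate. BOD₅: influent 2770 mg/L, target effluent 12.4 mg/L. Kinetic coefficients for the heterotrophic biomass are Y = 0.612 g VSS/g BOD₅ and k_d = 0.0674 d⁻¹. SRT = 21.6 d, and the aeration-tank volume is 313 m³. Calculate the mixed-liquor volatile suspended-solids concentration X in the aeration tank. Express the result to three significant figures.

From V·X·(1 + k_d·θ_c) = Y·Q·(S₀ − S)·θ_c: X = 0.612 × 68.9 × (2770 − 12.4) × 21.6 / [313 × (1 + 0.0674 × 21.6)] = 3267 mg/L.

X ≈ 3270 mg/L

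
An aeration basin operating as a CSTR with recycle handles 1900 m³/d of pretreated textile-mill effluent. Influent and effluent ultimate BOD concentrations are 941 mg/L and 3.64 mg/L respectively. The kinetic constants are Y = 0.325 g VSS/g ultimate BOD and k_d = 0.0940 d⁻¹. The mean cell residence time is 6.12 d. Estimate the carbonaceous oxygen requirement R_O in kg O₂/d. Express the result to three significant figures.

Y_obs = Y / (1 + k_d θ_c) = 0.325 / (1 + 0.0940 × 6.12) = 0.325 / 1.575 = 0.2063.
ΔS = 941 − 3.64 = 937.4 mg/L, so the substrate removal rate is 1900 × 937.4/1000 = 1781 kg ultimate BOD/d.
Net sludge production P_X = 0.2063 × 1781 = 367.4 kg VSS/d.
R_O = Q·ΔS − 1.42 P_X = 1781 − 521.8 = 1259 kg O₂/d.

R_O ≈ 1260 kg O₂/d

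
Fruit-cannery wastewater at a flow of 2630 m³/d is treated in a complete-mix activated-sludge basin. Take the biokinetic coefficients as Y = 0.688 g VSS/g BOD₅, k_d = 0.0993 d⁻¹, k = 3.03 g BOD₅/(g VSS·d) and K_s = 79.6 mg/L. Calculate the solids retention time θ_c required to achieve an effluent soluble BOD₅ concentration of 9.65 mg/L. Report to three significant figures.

θ_c ≈ 7.93 d

At the target effluent, Y k S/(K_s+S) = 0.688×3.03×9.65/89.25 = 0.2254 d⁻¹.
Then 1/θ_c = μ − k_d = 0.2254 − 0.0993 = 0.1261 d⁻¹, giving θ_c = 7.930 d.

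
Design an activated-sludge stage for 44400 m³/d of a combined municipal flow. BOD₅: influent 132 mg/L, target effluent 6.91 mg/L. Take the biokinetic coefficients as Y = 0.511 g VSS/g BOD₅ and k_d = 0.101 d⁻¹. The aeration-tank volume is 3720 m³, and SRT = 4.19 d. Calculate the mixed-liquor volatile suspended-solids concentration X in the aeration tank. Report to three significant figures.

X ≈ 2250 mg/L

From V·X·(1 + k_d·θ_c) = Y·Q·(S₀ − S)·θ_c: X = 0.511 × 44400 × (132 − 6.91) × 4.19 / [3720 × (1 + 0.101 × 4.19)] = 2246 mg/L.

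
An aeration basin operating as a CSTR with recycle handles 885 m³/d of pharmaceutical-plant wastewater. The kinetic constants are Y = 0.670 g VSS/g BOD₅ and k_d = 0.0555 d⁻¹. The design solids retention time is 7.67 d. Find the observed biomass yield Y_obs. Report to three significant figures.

Observed yield with endogenous decay: Y_obs = Y / (1 + k_d·θ_c) = 0.670 / (1 + 0.0555 × 7.67) = 0.670 / 1.426 = 0.4699 g VSS/g BOD₅.

Y_obs ≈ 0.470 g VSS/g BOD₅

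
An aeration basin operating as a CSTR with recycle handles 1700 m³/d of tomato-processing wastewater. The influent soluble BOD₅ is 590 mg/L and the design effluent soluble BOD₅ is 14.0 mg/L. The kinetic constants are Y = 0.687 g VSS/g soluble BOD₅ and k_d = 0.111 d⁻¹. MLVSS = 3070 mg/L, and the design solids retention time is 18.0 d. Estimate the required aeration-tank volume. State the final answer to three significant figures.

V ≈ 1320 m³

Rearranging the biomass balance for a CMAS with decay, V = Y·Q·ΔS·θ_c / [X·(1+k_d θ_c)] = 0.687 × 1700 × (590 − 14.0) × 18.0 / [3070 × (1 + 0.111 × 18.0)] = 1.21×10^7 / 9204 = 1316 m³.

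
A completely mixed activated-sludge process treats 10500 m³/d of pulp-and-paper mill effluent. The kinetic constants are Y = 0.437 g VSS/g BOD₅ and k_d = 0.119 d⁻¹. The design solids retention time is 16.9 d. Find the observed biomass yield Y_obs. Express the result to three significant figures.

Y_obs ≈ 0.145 g VSS/g BOD₅

Correct the yield for decay: Y_obs = Y/(1 + k_d θ_c) = 0.437 / (1 + 0.119 × 16.9) = 0.437 / 3.011 = 0.1451.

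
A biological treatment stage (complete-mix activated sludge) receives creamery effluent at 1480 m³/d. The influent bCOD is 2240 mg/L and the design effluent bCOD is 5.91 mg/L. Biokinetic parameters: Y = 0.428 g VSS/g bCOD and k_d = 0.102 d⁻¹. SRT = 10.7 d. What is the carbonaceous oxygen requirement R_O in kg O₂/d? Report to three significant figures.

Y_obs = Y / (1 + k_d θ_c) = 0.428 / (1 + 0.102 × 10.7) = 0.428 / 2.091 = 0.2046.
Q·(S₀ − S) = 1480 × (2240 − 5.91) × 10⁻³ = 3306 kg/d removed.
Biomass synthesised: P_X = Y_obs × 3306 = 676.7 kg VSS/d.
Carbonaceous O₂ demand = substrate oxidised − cell-mass equivalent = 3306 − 1.42 × 676.7 = 2346 kg O₂/d.

R_O ≈ 2350 kg O₂/d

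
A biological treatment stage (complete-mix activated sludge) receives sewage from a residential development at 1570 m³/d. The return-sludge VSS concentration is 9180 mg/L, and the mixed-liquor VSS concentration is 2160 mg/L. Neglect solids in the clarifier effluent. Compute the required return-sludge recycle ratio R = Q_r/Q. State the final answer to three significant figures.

R ≈ 0.308

R = Q_r/Q = X/(X_r − X) = 2160 / (9180 − 2160) = 0.3077.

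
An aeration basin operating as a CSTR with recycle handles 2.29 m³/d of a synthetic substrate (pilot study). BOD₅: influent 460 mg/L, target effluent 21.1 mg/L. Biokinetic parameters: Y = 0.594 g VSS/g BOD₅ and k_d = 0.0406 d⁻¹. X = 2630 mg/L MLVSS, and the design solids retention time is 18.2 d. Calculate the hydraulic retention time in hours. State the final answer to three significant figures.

τ ≈ 24.9 h

Rearranging the biomass balance for a CMAS with decay, V = Y·Q·ΔS·θ_c / [X·(1+k_d θ_c)] = 0.594 × 2.29 × (460 − 21.1) × 18.2 / [2630 × (1 + 0.0406 × 18.2)] = 1.09×10^4 / 4573 = 2.376 m³.
HRT = V/Q = 2.376 m³ / 2.29 m³·d⁻¹ = 1.037 d × 24 = 24.90 h.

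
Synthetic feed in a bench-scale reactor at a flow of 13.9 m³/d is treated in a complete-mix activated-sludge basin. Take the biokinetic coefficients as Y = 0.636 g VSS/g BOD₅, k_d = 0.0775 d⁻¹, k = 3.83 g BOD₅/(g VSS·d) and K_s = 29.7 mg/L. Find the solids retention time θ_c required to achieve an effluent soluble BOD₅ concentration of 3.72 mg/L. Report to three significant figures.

θ_c ≈ 5.16 d

Specific growth rate at S = 3.72 mg/L: μ = YkS/(K_s+S) = 0.636·3.83·3.72/(29.7+3.72) = 0.2711 d⁻¹.
θ_c = 1/(μ − k_d) = 1/(0.2711 − 0.0775) = 1/0.1936 = 5.164 d.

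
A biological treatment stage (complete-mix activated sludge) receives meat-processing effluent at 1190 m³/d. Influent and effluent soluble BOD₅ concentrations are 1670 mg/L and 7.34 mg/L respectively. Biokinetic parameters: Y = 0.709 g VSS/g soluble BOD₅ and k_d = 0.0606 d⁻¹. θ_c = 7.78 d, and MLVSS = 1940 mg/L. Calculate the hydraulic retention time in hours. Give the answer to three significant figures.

Steady-state biomass mass balance: V·X·(1 + k_d·θ_c) = Y·Q·(S₀ − S)·θ_c, so V = 0.709 × 1190 × (1670 − 7.34) × 7.78 / [1940 × (1 + 0.0606 × 7.78)] = 1.09×10^7 / 2855 = 3823 m³.
Hydraulic retention time τ = V/Q = 3823 / 1190 = 3.213 d = 77.11 h.

τ ≈ 77.1 h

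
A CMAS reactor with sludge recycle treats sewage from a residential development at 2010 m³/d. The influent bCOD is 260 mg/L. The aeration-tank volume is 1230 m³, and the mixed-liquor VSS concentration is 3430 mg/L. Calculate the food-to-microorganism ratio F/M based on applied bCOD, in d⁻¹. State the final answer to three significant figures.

F/M = applied load / biomass = Q·S₀/(V·X) = 2010 × 260 / (1230 × 3430) = 0.1239 d⁻¹.

F/M ≈ 0.124 d⁻¹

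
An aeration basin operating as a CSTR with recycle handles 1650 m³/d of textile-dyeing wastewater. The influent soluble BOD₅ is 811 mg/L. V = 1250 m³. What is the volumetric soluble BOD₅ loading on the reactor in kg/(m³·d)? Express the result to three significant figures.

L_v ≈ 1.07 kg soluble BOD₅/(m³·d)

Applied soluble BOD₅ load per unit volume = Q·S₀/V = (1650 × 811/1000)/1250 = 1.071 kg soluble BOD₅·m⁻³·d⁻¹.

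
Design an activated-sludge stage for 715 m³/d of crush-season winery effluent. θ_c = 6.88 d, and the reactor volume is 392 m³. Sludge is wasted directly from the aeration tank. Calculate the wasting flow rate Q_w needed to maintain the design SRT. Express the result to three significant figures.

Q_w ≈ 57.0 m³/d

Wasting from the aeration tank: Q_w = V / θ_c = 392.0 / 6.88 = 56.98 m³/d.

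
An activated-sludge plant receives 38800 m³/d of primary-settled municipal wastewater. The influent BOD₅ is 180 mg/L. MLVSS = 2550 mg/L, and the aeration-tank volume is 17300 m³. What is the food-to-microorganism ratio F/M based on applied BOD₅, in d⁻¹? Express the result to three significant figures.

F/M ≈ 0.158 d⁻¹

F/M = Q·S₀ / (V·X) = 38800 × 180 / (17300 × 2550) = 0.1583 g BOD₅·(g VSS·d)⁻¹.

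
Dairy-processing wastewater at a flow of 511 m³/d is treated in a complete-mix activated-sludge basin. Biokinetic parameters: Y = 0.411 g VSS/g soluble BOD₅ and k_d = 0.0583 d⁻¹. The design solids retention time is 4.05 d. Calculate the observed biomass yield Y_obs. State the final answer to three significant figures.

Observed yield with endogenous decay: Y_obs = Y / (1 + k_d·θ_c) = 0.411 / (1 + 0.0583 × 4.05) = 0.411 / 1.236 = 0.3325 g VSS/g soluble BOD₅.

Y_obs ≈ 0.332 g VSS/g soluble BOD₅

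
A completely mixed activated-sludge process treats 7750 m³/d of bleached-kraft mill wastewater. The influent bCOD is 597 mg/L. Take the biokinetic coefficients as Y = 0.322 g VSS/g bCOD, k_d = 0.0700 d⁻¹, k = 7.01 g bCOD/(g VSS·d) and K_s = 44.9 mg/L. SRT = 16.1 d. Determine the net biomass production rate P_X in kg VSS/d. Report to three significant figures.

P_X ≈ 697 kg VSS/d

From the Monod/SRT balance for a CMAS, S = K_s·(1+k_d θ_c)/[θ_c·(Y k − k_d) − 1] = 44.9 × (1 + 0.0700 × 16.1) / [16.1 × (0.322 × 7.01 − 0.0700) − 1] = 95.50 / 34.21 = 2.791 mg/L.
Y_obs = Y / (1 + k_d θ_c) = 0.322 / (1 + 0.0700 × 16.1) = 0.322 / 2.127 = 0.1514.
Mass of bCOD removed per day: Q(S₀ − S) = 7750 × 594.2 g/m³ = 4605 kg/d.
Net biomass production P_X = Y_obs × Q·(S₀ − S) = 0.1514 × 4605 = 697.2 kg VSS/d.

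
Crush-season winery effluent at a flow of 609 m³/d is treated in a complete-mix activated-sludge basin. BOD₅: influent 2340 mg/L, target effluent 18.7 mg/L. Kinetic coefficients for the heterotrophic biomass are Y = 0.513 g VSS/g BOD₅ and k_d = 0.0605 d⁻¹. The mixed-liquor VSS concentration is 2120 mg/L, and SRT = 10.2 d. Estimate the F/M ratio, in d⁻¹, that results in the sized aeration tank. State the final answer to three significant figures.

From the SRT design equation V = Y Q (S₀−S) θ_c / [X (1 + k_d θ_c)] = 0.513 × 609 × (2340 − 18.7) × 10.2 / [2120 × (1 + 0.0605 × 10.2)] = 7.4×10^6 / 3428 = 2158 m³.
F/M = applied load / biomass = Q·S₀/(V·X) = 609 × 2340 / (2158 × 2120) = 0.3115 d⁻¹.

F/M ≈ 0.312 d⁻¹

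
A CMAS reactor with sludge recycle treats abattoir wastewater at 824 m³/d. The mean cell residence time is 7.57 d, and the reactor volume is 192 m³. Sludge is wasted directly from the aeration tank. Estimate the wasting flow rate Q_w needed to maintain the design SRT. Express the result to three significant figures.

Q_w ≈ 25.4 m³/d

For wasting at MLVSS concentration, Q_w = V/θ_c = 192.0/7.57 = 25.36 m³/d.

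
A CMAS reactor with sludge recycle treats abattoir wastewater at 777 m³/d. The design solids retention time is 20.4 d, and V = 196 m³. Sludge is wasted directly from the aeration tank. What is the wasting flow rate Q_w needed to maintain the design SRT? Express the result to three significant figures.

With mixed-liquor wasting, θ_c = V/Q_w, so Q_w = V/θ_c = 196.0/20.4 = 9.608 m³/d.

Q_w ≈ 9.61 m³/d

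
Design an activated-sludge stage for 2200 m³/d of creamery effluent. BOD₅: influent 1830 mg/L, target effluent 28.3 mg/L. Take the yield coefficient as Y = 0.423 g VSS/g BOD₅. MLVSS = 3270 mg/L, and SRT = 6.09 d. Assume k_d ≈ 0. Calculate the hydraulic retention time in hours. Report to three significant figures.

With k_d = 0 the design equation reduces to V = Y Q (S₀−S) θ_c / X = 0.423 × 2200 × (1830 − 28.3) × 6.09 / 3270 = 3123 m³.
Hydraulic retention time τ = V/Q = 3123 / 2200 = 1.419 d = 34.06 h.

τ ≈ 34.1 h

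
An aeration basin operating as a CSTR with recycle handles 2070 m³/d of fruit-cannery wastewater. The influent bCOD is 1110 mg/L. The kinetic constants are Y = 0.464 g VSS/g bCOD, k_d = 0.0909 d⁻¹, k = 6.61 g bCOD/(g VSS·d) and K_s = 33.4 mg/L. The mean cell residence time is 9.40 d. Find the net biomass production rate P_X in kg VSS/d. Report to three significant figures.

P_X ≈ 574 kg VSS/d

From the Monod/SRT balance for a CMAS, S = K_s·(1+k_d θ_c)/[θ_c·(Y k − k_d) − 1] = 33.4 × (1 + 0.0909 × 9.40) / [9.40 × (0.464 × 6.61 − 0.0909) − 1] = 61.94 / 26.98 = 2.296 mg/L.
Observed yield with endogenous decay: Y_obs = Y / (1 + k_d·θ_c) = 0.464 / (1 + 0.0909 × 9.40) = 0.464 / 1.854 = 0.2502 g VSS/g bCOD.
ΔS = 1110 − 2.30 = 1108 mg/L, so the substrate removal rate is 2070 × 1108/1000 = 2293 kg bCOD/d.
So the net sludge growth is P_X = 0.2502 × 2293 = 573.7 kg VSS/d.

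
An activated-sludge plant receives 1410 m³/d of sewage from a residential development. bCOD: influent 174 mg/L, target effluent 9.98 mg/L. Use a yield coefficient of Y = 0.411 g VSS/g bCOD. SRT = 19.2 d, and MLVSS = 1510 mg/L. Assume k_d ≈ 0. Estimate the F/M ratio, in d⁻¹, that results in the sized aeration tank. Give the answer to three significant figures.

With k_d = 0 the design equation reduces to V = Y Q (S₀−S) θ_c / X = 0.411 × 1410 × (174 − 9.98) × 19.2 / 1510 = 1209 m³.
F/M = applied load / biomass = Q·S₀/(V·X) = 1410 × 174 / (1209 × 1510) = 0.1344 d⁻¹.

F/M ≈ 0.134 d⁻¹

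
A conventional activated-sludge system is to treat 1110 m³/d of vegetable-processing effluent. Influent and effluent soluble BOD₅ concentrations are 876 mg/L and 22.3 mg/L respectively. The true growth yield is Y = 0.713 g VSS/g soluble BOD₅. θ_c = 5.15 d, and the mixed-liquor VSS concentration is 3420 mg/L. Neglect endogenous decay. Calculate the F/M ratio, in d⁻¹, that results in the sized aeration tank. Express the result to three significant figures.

Biomass mass balance (decay neglected): V·X = Y·Q·(S₀ − S)·θ_c, so V = 0.713 × 1110 × (876 − 22.3) × 5.15 / 3420 = 1017 m³.
Food-to-microorganism ratio F/M = Q S₀ / (V X) = 1110 × 876 / (1017 × 3420) = 0.2794 d⁻¹.

F/M ≈ 0.279 d⁻¹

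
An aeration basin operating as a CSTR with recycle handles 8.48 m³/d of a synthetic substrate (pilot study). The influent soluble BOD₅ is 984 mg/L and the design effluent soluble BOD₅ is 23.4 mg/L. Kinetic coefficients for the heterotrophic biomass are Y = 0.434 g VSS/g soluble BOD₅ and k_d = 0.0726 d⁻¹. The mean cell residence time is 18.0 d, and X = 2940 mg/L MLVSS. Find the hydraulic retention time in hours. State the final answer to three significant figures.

τ ≈ 26.6 h

Steady-state biomass mass balance: V·X·(1 + k_d·θ_c) = Y·Q·(S₀ − S)·θ_c, so V = 0.434 × 8.48 × (984 − 23.4) × 18.0 / [2940 × (1 + 0.0726 × 18.0)] = 6.36×10^4 / 6782 = 9.383 m³.
Hydraulic retention time τ = V/Q = 9.383 / 8.48 = 1.106 d = 26.56 h.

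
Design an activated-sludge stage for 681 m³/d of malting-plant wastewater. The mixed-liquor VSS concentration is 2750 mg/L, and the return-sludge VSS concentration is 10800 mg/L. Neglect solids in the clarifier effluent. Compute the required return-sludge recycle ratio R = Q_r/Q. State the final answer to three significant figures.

R ≈ 0.342

Mass balance around the secondary clarifier (neglecting effluent solids): R = X / (X_r − X) = 2750 / (10800 − 2750) = 0.3416.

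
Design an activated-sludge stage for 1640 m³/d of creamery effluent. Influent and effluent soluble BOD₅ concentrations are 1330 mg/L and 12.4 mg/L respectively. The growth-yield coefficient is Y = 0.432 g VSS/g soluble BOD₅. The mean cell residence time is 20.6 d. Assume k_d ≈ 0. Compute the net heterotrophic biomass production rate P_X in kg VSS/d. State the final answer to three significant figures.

P_X ≈ 933 kg VSS/d

Since k_d ≈ 0, Y_obs = Y = 0.432 g VSS/g soluble BOD₅.
Q·(S₀ − S) = 1640 × (1330 − 12.4) × 10⁻³ = 2161 kg/d removed.
So the net sludge growth is P_X = 0.4320 × 2161 = 933.5 kg VSS/d.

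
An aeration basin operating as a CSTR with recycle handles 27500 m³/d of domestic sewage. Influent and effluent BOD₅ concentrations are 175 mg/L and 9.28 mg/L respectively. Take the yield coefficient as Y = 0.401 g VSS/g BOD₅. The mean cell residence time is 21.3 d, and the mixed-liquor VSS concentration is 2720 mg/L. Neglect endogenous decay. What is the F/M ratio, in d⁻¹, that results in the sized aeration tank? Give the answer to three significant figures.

With k_d = 0 the design equation reduces to V = Y Q (S₀−S) θ_c / X = 0.401 × 27500 × (175 − 9.28) × 21.3 / 2720 = 14311 m³.
F/M = applied load / biomass = Q·S₀/(V·X) = 27500 × 175 / (14311 × 2720) = 0.1236 d⁻¹.

F/M ≈ 0.124 d⁻¹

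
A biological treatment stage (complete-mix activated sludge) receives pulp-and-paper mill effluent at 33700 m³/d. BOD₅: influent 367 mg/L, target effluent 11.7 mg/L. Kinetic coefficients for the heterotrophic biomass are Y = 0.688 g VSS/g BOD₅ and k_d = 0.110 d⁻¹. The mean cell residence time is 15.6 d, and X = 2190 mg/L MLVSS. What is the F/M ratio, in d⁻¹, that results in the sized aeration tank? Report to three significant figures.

F/M ≈ 0.261 d⁻¹

Steady-state biomass mass balance: V·X·(1 + k_d·θ_c) = Y·Q·(S₀ − S)·θ_c, so V = 0.688 × 33700 × (367 − 11.7) × 15.6 / [2190 × (1 + 0.110 × 15.6)] = 1.29×10^8 / 5948 = 21605 m³.
Food-to-microorganism ratio F/M = Q S₀ / (V X) = 33700 × 367 / (21605 × 2190) = 0.2614 d⁻¹.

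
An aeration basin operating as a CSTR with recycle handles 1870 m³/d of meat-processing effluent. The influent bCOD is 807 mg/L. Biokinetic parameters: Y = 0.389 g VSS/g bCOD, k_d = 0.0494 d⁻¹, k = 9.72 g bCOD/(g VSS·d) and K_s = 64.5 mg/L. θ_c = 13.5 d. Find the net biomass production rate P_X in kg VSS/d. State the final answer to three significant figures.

P_X ≈ 351 kg VSS/d

Effluent substrate depends only on kinetics and SRT: S = K_s(1 + k_d θ_c) / [θ_c(Yk − k_d) − 1] = 64.5 × (1 + 0.0494 × 13.5) / [13.5 × (0.389 × 9.72 − 0.0494) − 1] = 107.5 / 49.38 = 2.177 mg/L.
Correct the yield for decay: Y_obs = Y/(1 + k_d θ_c) = 0.389 / (1 + 0.0494 × 13.5) = 0.389 / 1.667 = 0.2334.
Q·(S₀ − S) = 1870 × (807 − 2.18) × 10⁻³ = 1505 kg/d removed.
Net biomass production P_X = Y_obs × Q·(S₀ − S) = 0.2334 × 1505 = 351.2 kg VSS/d.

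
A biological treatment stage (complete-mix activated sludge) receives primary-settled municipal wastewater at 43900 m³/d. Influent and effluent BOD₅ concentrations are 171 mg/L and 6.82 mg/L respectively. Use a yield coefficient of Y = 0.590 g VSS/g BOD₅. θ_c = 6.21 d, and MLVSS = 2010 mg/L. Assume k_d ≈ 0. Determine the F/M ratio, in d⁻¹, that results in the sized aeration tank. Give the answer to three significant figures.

V·X = Y·Q·ΔS·θ_c gives V = 0.590 × 43900 × (171 − 6.82) × 6.21 / 2010 = 13138 m³.
F/M = applied load / biomass = Q·S₀/(V·X) = 43900 × 171 / (13138 × 2010) = 0.2843 d⁻¹.

F/M ≈ 0.284 d⁻¹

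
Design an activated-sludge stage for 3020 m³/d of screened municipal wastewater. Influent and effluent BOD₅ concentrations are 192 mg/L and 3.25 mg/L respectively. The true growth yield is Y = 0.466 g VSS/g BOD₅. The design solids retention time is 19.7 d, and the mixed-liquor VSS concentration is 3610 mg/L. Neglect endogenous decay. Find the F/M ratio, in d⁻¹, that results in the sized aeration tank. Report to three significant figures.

F/M ≈ 0.111 d⁻¹

V·X = Y·Q·ΔS·θ_c gives V = 0.466 × 3020 × (192 − 3.25) × 19.7 / 3610 = 1450 m³.
Food-to-microorganism ratio F/M = Q S₀ / (V X) = 3020 × 192 / (1450 × 3610) = 0.1108 d⁻¹.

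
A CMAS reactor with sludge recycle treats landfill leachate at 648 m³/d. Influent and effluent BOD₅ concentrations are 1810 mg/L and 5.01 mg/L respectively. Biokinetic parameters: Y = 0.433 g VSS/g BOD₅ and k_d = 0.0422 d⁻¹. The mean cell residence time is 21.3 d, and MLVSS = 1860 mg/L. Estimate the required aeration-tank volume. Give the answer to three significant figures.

V ≈ 3050 m³

Steady-state biomass mass balance: V·X·(1 + k_d·θ_c) = Y·Q·(S₀ − S)·θ_c, so V = 0.433 × 648 × (1810 − 5.01) × 21.3 / [1860 × (1 + 0.0422 × 21.3)] = 1.08×10^7 / 3532 = 3054 m³.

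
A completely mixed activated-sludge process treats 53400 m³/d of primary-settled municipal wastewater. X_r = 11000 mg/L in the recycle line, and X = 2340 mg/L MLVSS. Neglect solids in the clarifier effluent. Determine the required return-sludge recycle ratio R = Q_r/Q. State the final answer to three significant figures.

R ≈ 0.270

R = Q_r/Q = X/(X_r − X) = 2340 / (11000 − 2340) = 0.2702.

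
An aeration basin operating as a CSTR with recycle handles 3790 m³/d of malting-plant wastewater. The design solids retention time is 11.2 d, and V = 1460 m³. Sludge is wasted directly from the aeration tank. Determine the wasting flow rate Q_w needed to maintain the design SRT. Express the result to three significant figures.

Wasting from the aeration tank: Q_w = V / θ_c = 1460 / 11.2 = 130.4 m³/d.

Q_w ≈ 130 m³/d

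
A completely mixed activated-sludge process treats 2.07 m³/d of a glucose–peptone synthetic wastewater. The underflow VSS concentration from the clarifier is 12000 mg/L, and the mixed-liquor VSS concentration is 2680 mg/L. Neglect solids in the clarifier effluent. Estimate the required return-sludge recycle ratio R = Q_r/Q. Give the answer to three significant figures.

R ≈ 0.288

Solids balance on the clarifier gives (1+R)X = R·X_r, so R = X/(X_r − X) = 2680 / (12000 − 2680) = 0.2876.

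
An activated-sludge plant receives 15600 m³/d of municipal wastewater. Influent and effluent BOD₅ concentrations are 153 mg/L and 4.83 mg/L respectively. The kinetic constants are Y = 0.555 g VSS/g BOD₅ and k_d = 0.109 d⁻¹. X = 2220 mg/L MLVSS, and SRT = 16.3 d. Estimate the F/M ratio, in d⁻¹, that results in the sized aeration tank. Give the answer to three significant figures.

From the SRT design equation V = Y Q (S₀−S) θ_c / [X (1 + k_d θ_c)] = 0.555 × 15600 × (153 − 4.83) × 16.3 / [2220 × (1 + 0.109 × 16.3)] = 2.09×10^7 / 6164 = 3392 m³.
Food-to-microorganism ratio F/M = Q S₀ / (V X) = 15600 × 153 / (3392 × 2220) = 0.3169 d⁻¹.

F/M ≈ 0.317 d⁻¹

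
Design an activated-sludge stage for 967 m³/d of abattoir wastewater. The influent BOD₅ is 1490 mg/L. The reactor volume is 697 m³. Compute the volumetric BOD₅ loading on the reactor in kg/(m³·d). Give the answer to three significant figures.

Applied BOD₅ load per unit volume = Q·S₀/V = (967 × 1490/1000)/697.0 = 2.067 kg BOD₅·m⁻³·d⁻¹.

L_v ≈ 2.07 kg BOD₅/(m³·d)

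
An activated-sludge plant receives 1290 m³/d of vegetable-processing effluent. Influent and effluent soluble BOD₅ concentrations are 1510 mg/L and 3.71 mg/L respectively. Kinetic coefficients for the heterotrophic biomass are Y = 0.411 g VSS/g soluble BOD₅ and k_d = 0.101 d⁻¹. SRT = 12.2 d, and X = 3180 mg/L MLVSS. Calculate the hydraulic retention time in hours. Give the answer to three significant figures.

Rearranging the biomass balance for a CMAS with decay, V = Y·Q·ΔS·θ_c / [X·(1+k_d θ_c)] = 0.411 × 1290 × (1510 − 3.71) × 12.2 / [3180 × (1 + 0.101 × 12.2)] = 9.74×10^6 / 7098 = 1373 m³.
HRT = V/Q = 1373 m³ / 1290 m³·d⁻¹ = 1.064 d × 24 = 25.54 h.

τ ≈ 25.5 h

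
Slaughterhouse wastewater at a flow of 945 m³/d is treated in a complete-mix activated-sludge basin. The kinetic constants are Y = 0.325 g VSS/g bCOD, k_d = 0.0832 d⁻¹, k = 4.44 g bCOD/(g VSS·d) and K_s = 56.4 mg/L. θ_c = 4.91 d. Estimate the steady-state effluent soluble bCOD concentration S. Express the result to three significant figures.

From the Monod/SRT balance for a CMAS, S = K_s·(1+k_d θ_c)/[θ_c·(Y k − k_d) − 1] = 56.4 × (1 + 0.0832 × 4.91) / [4.91 × (0.325 × 4.44 − 0.0832) − 1] = 79.44 / 5.677 = 13.99 mg/L.

S ≈ 14.0 mg/L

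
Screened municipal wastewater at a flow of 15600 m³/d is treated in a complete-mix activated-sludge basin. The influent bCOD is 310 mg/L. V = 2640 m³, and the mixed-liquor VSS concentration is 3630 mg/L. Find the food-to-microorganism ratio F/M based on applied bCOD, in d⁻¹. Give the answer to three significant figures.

Food-to-microorganism ratio F/M = Q S₀ / (V X) = 15600 × 310 / (2640 × 3630) = 0.5046 d⁻¹.

F/M ≈ 0.505 d⁻¹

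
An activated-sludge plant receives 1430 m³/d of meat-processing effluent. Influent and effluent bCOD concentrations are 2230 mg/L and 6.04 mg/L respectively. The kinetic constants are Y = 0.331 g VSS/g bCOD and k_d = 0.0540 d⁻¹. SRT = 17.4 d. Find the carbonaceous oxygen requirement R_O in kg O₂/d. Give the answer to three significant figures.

R_O ≈ 2410 kg O₂/d

Correct the yield for decay: Y_obs = Y/(1 + k_d θ_c) = 0.331 / (1 + 0.0540 × 17.4) = 0.331 / 1.940 = 0.1707.
Substrate removed = Q·(S₀ − S) = 1430 m³/d × (2230 − 6.04) g/m³ = 3.18×10^6 g/d = 3180 kg/d.
P_X = Y_obs·Q·(S₀ − S) = 0.1707 × 3180 = 542.7 kg VSS/d.
Carbonaceous O₂ demand = substrate oxidised − cell-mass equivalent = 3180 − 1.42 × 542.7 = 2410 kg O₂/d.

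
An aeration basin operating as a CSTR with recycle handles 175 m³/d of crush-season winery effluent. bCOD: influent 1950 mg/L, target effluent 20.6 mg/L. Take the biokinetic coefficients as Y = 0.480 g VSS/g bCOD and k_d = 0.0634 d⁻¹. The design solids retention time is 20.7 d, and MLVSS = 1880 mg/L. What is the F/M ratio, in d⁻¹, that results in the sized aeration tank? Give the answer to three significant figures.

From the SRT design equation V = Y Q (S₀−S) θ_c / [X (1 + k_d θ_c)] = 0.480 × 175 × (1950 − 20.6) × 20.7 / [1880 × (1 + 0.0634 × 20.7)] = 3.35×10^6 / 4347 = 771.7 m³.
F/M = applied load / biomass = Q·S₀/(V·X) = 175 × 1950 / (771.7 × 1880) = 0.2352 d⁻¹.

F/M ≈ 0.235 d⁻¹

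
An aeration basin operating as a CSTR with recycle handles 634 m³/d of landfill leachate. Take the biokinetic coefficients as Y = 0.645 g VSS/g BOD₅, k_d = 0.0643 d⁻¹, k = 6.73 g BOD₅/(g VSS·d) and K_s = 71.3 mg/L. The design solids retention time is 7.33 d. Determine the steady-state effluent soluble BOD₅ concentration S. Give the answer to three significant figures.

S ≈ 3.46 mg/L

From the Monod/SRT balance for a CMAS, S = K_s·(1+k_d θ_c)/[θ_c·(Y k − k_d) − 1] = 71.3 × (1 + 0.0643 × 7.33) / [7.33 × (0.645 × 6.73 − 0.0643) − 1] = 104.9 / 30.35 = 3.457 mg/L.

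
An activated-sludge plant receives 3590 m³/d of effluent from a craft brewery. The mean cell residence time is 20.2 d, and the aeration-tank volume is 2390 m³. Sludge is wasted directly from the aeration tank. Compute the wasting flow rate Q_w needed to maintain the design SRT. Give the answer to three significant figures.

Q_w ≈ 118 m³/d

Wasting from the aeration tank: Q_w = V / θ_c = 2390 / 20.2 = 118.3 m³/d.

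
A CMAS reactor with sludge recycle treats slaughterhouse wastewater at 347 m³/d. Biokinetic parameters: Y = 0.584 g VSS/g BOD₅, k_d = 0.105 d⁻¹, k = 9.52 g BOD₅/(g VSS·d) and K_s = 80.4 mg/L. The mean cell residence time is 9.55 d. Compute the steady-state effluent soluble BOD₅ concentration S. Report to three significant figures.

S ≈ 3.15 mg/L

From the Monod/SRT balance for a CMAS, S = K_s·(1+k_d θ_c)/[θ_c·(Y k − k_d) − 1] = 80.4 × (1 + 0.105 × 9.55) / [9.55 × (0.584 × 9.52 − 0.105) − 1] = 161.0 / 51.09 = 3.152 mg/L.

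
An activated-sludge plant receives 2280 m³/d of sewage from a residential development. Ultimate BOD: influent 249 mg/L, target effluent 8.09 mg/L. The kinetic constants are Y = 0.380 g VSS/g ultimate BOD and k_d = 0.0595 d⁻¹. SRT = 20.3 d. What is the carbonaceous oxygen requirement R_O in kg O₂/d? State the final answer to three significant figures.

R_O ≈ 415 kg O₂/d

Y_obs = Y / (1 + k_d θ_c) = 0.380 / (1 + 0.0595 × 20.3) = 0.380 / 2.208 = 0.1721.
Substrate removed = Q·(S₀ − S) = 2280 m³/d × (249 − 8.09) g/m³ = 5.49×10^5 g/d = 549.3 kg/d.
P_X = Y_obs·Q·(S₀ − S) = 0.1721 × 549.3 = 94.54 kg VSS/d.
R_O = Q·ΔS − 1.42 P_X = 549.3 − 134.2 = 415.0 kg O₂/d.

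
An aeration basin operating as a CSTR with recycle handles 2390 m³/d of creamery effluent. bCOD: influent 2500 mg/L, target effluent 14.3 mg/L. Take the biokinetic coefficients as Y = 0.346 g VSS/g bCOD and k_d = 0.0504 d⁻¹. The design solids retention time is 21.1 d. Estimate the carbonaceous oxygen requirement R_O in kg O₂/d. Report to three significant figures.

R_O ≈ 4530 kg O₂/d

Correct the yield for decay: Y_obs = Y/(1 + k_d θ_c) = 0.346 / (1 + 0.0504 × 21.1) = 0.346 / 2.063 = 0.1677.
Q·(S₀ − S) = 2390 × (2500 − 14.3) × 10⁻³ = 5941 kg/d removed.
P_X = Y_obs·Q·(S₀ − S) = 0.1677 × 5941 = 996.2 kg VSS/d.
R_O = Q·(S₀ − S) − 1.42·P_X = 5941 − 1.42 × 996.2 = 4526 kg O₂/d.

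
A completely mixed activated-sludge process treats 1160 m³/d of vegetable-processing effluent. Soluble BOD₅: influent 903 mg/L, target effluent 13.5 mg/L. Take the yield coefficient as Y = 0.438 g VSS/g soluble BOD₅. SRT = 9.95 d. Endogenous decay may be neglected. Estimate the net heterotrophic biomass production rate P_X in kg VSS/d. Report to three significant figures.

No decay correction is needed, so Y_obs = Y = 0.438.
ΔS = 903 − 13.5 = 889.5 mg/L, so the substrate removal rate is 1160 × 889.5/1000 = 1032 kg soluble BOD₅/d.
So the net sludge growth is P_X = 0.4380 × 1032 = 451.9 kg VSS/d.

P_X ≈ 452 kg VSS/d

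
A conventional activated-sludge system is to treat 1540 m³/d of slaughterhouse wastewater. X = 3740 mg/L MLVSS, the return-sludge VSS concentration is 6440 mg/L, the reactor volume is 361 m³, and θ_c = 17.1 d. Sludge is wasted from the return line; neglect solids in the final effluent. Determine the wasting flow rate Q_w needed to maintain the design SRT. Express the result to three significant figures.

Wasting from the return line (neglecting effluent solids): Q_w = V·X / (θ_c·X_r) = 361.0 × 3740 / (17.1 × 6440) = 12.26 m³/d.

Q_w ≈ 12.3 m³/d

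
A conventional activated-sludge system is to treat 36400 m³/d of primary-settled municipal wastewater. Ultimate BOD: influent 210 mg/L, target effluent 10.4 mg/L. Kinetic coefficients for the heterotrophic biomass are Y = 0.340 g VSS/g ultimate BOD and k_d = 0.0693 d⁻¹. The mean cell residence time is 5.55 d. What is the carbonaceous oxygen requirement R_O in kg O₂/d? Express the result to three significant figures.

R_O ≈ 4730 kg O₂/d

Correct the yield for decay: Y_obs = Y/(1 + k_d θ_c) = 0.340 / (1 + 0.0693 × 5.55) = 0.340 / 1.385 = 0.2456.
Mass of ultimate BOD removed per day: Q(S₀ − S) = 36400 × 199.6 g/m³ = 7265 kg/d.
P_X = Y_obs·Q·(S₀ − S) = 0.2456 × 7265 = 1784 kg VSS/d.
Carbonaceous O₂ demand = substrate oxidised − cell-mass equivalent = 7265 − 1.42 × 1784 = 4732 kg O₂/d.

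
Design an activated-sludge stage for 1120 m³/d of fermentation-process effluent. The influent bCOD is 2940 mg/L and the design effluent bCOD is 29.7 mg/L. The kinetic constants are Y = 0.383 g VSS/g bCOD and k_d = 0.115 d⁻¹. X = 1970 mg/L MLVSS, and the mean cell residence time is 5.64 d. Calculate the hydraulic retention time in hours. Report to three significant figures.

τ ≈ 46.5 h

Rearranging the biomass balance for a CMAS with decay, V = Y·Q·ΔS·θ_c / [X·(1+k_d θ_c)] = 0.383 × 1120 × (2940 − 29.7) × 5.64 / [1970 × (1 + 0.115 × 5.64)] = 7.04×10^6 / 3248 = 2168 m³.
Hydraulic retention time τ = V/Q = 2168 / 1120 = 1.936 d = 46.46 h.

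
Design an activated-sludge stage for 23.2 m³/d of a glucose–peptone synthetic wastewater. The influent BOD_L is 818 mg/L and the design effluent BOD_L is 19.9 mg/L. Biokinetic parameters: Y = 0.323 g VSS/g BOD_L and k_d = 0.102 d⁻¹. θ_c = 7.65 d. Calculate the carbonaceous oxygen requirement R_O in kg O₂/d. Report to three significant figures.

Y_obs = Y / (1 + k_d θ_c) = 0.323 / (1 + 0.102 × 7.65) = 0.323 / 1.780 = 0.1814.
Q·(S₀ − S) = 23.2 × (818 − 19.9) × 10⁻³ = 18.52 kg/d removed.
Net sludge production P_X = 0.1814 × 18.52 = 3.359 kg VSS/d.
R_O = Q·ΔS − 1.42 P_X = 18.52 − 4.770 = 13.75 kg O₂/d.

R_O ≈ 13.7 kg O₂/d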